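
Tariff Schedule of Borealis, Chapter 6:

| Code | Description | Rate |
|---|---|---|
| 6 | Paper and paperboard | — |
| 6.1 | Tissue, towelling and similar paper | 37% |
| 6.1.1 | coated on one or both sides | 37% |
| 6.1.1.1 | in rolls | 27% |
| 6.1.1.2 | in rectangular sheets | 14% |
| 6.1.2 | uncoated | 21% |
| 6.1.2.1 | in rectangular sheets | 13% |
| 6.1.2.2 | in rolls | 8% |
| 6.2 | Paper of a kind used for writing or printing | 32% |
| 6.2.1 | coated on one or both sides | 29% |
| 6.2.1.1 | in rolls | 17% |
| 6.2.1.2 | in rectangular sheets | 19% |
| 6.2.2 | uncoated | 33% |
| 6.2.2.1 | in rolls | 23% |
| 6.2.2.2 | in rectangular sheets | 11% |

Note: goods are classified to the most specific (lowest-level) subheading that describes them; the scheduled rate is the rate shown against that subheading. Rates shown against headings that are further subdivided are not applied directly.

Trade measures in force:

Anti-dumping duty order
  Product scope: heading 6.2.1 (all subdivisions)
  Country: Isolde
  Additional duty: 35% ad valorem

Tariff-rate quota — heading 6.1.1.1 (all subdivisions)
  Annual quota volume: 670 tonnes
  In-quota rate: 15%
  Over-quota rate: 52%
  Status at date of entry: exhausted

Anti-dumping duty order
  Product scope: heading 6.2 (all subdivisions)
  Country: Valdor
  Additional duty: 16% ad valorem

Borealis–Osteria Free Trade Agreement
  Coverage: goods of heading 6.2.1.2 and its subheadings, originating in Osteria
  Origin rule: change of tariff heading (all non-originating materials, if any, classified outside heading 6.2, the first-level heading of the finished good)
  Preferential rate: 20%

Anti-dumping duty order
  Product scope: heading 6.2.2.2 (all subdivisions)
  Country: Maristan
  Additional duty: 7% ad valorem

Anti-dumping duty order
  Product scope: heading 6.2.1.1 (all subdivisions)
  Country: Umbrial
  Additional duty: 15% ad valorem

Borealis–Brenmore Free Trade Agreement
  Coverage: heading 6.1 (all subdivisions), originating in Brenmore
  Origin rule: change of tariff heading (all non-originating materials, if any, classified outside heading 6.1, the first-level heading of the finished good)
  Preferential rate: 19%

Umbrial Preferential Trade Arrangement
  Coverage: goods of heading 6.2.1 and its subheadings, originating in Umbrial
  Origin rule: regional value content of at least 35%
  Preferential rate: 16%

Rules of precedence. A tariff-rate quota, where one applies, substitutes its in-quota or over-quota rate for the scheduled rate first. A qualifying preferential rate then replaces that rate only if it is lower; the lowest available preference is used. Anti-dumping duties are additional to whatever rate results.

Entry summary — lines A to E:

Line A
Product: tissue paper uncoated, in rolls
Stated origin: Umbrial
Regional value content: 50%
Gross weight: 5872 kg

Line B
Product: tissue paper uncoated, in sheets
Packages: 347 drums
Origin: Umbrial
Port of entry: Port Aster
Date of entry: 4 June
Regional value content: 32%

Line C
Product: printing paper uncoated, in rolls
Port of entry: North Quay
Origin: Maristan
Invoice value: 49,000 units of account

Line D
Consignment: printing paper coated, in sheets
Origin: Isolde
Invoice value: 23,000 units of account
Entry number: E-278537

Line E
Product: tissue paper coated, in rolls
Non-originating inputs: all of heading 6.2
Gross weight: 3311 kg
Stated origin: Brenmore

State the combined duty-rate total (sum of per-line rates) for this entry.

Line A: tissue paper → 6.1; uncoated → 6.1.2; in rolls → 6.1.2.2. Scheduled 8%. Umbrial agreement on 6.2.1: 6.1.2.2 not covered. → 8%.
Line B: tissue paper → 6.1; uncoated → 6.1.2; in sheets → 6.1.2.1. Scheduled 13%. Umbrial agreement on 6.2.1: 6.1.2.1 not covered. → 13%.
Line C: printing paper → 6.2; uncoated → 6.2.2; in rolls → 6.2.2.1. Scheduled 23%. No special measure applies. → 23%.
Line D: printing paper → 6.2; coated → 6.2.1; in sheets → 6.2.1.2. Scheduled 19%. anti-dumping (Isolde, 6.2.1): +35%; total 19% + 35% = 54%. → 54%.
Line E: tissue paper → 6.1; coated → 6.1.1; in rolls → 6.1.1.1. Scheduled 27%. quota on 6.1.1.1 exhausted → over-quota 52%; Brenmore agreement on 6.1: CTH met → 19% available; preferential 19%. → 19%.
Sum: 8% + 13% + 23% + 54% + 19% = 117%.

117%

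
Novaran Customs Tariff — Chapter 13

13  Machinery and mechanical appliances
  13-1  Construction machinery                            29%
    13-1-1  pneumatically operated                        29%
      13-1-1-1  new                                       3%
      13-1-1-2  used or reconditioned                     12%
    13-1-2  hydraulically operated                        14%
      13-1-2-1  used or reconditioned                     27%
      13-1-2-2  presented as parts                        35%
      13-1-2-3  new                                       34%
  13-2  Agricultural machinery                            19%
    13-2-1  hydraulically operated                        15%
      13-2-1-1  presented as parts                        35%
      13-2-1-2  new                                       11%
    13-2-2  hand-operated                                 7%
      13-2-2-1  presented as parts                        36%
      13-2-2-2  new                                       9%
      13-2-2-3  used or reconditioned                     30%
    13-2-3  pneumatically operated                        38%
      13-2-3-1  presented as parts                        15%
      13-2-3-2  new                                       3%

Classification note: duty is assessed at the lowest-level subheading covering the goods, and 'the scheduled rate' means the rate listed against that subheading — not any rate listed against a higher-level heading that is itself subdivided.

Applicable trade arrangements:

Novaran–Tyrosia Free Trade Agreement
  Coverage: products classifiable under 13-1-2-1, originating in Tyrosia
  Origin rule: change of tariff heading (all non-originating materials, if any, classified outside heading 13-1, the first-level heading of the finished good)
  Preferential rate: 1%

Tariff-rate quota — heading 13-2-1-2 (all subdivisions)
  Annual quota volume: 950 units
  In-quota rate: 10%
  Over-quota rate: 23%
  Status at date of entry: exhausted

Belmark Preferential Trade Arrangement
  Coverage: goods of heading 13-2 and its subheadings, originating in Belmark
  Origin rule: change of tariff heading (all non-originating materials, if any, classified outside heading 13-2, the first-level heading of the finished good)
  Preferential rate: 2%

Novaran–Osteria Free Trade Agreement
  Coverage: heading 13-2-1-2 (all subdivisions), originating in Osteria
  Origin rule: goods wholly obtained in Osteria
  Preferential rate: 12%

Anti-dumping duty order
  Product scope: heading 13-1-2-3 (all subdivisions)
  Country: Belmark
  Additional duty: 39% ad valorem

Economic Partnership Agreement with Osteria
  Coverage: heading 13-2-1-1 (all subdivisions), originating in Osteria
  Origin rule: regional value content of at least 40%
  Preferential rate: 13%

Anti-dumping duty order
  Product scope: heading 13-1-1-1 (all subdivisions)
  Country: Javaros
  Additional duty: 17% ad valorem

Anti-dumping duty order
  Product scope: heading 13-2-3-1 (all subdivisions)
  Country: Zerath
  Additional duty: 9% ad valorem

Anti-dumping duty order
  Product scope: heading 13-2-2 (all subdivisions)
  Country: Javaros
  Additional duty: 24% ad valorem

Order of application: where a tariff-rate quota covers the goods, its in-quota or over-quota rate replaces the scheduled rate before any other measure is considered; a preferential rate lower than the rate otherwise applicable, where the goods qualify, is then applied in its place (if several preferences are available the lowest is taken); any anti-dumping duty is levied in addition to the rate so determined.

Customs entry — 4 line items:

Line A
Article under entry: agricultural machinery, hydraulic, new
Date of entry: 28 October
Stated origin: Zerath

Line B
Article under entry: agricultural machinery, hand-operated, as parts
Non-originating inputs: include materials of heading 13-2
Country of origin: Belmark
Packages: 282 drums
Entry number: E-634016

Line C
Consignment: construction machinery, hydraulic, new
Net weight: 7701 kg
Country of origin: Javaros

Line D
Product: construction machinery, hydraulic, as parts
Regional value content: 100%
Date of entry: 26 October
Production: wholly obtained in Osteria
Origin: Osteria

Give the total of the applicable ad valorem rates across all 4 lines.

Line A: agricultural → 13-2; hydraulic → 13-2-1; new → 13-2-1-2. Scheduled 11%. quota on 13-2-1-2 exhausted → over-quota 23%. → 23%.
Line B: agricultural → 13-2; hand-operated → 13-2-2; as parts → 13-2-2-1. Scheduled 36%. Belmark agreement on 13-2: CTH not met. → 36%.
Line C: construction → 13-1; hydraulic → 13-1-2; new → 13-1-2-3. Scheduled 34%. No special measure applies. → 34%.
Line D: construction → 13-1; hydraulic → 13-1-2; as parts → 13-1-2-2. Scheduled 35%. Osteria agreement on 13-2-1-2: 13-1-2-2 not covered; Osteria agreement on 13-2-1-1: 13-1-2-2 not covered. → 35%.
Sum: 23% + 36% + 34% + 35% = 128%.

128%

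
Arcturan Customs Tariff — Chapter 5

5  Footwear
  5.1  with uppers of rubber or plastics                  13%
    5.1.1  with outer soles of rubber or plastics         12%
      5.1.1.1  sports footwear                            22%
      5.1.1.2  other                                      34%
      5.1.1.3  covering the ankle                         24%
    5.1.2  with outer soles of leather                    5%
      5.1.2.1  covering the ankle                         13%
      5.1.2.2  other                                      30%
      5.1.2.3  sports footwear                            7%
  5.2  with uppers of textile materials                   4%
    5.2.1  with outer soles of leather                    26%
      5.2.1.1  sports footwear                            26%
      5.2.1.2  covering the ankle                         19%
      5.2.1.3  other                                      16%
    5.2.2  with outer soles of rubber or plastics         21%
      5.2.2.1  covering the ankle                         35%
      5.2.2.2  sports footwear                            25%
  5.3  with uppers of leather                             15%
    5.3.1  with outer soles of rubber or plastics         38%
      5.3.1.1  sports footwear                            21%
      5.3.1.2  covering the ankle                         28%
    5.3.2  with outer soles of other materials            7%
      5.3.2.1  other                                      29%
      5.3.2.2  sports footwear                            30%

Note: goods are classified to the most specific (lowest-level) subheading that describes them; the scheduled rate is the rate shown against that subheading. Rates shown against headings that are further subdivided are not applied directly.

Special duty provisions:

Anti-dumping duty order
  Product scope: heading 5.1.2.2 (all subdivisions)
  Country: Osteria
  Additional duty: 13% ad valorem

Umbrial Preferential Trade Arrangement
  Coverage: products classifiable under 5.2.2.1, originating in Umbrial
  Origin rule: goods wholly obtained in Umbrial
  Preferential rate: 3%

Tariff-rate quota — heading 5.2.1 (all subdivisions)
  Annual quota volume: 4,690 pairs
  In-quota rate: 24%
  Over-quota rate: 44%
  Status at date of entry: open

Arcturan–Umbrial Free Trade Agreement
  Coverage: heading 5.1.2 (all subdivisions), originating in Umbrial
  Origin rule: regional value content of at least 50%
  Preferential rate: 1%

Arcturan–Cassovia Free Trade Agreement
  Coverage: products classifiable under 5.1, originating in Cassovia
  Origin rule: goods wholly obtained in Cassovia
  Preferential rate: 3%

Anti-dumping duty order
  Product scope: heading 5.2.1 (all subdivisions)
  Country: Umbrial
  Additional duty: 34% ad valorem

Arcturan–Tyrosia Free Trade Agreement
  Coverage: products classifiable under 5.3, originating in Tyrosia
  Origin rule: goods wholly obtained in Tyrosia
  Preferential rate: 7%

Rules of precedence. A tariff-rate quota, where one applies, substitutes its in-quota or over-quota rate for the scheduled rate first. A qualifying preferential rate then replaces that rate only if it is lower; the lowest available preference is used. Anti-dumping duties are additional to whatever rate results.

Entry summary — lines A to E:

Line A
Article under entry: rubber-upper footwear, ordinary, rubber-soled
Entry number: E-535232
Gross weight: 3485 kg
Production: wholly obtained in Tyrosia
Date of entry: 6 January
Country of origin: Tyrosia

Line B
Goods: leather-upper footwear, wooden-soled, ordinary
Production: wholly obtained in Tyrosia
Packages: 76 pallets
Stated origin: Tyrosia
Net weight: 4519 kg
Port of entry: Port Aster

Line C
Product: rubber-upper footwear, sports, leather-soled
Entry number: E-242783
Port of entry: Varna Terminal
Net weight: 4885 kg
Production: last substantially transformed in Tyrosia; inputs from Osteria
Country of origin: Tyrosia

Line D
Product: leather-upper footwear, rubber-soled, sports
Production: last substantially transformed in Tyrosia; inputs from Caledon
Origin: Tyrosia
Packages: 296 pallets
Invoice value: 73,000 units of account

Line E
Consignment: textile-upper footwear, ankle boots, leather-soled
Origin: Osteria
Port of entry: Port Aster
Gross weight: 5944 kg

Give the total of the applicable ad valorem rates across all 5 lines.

93%

Line A: rubber-upper → 5.1; rubber-soled → 5.1.1; ordinary → 5.1.1.2. Scheduled 34%. Tyrosia agreement on 5.3: 5.1.1.2 not covered. → 34%.
Line B: leather-upper → 5.3; wooden-soled → 5.3.2; ordinary → 5.3.2.1. Scheduled 29%. Tyrosia agreement on 5.3: wholly obtained → 7% available; preferential 7%. → 7%.
Line C: rubber-upper → 5.1; leather-soled → 5.1.2; sports → 5.1.2.3. Scheduled 7%. Tyrosia agreement on 5.3: 5.1.2.3 not covered. → 7%.
Line D: leather-upper → 5.3; rubber-soled → 5.3.1; sports → 5.3.1.1. Scheduled 21%. Tyrosia agreement on 5.3: not wholly obtained. → 21%.
Line E: textile-upper → 5.2; leather-soled → 5.2.1; ankle boots → 5.2.1.2. Scheduled 19%. quota on 5.2.1 open → in-quota 24%. → 24%.
Sum: 34% + 7% + 7% + 21% + 24% = 93%.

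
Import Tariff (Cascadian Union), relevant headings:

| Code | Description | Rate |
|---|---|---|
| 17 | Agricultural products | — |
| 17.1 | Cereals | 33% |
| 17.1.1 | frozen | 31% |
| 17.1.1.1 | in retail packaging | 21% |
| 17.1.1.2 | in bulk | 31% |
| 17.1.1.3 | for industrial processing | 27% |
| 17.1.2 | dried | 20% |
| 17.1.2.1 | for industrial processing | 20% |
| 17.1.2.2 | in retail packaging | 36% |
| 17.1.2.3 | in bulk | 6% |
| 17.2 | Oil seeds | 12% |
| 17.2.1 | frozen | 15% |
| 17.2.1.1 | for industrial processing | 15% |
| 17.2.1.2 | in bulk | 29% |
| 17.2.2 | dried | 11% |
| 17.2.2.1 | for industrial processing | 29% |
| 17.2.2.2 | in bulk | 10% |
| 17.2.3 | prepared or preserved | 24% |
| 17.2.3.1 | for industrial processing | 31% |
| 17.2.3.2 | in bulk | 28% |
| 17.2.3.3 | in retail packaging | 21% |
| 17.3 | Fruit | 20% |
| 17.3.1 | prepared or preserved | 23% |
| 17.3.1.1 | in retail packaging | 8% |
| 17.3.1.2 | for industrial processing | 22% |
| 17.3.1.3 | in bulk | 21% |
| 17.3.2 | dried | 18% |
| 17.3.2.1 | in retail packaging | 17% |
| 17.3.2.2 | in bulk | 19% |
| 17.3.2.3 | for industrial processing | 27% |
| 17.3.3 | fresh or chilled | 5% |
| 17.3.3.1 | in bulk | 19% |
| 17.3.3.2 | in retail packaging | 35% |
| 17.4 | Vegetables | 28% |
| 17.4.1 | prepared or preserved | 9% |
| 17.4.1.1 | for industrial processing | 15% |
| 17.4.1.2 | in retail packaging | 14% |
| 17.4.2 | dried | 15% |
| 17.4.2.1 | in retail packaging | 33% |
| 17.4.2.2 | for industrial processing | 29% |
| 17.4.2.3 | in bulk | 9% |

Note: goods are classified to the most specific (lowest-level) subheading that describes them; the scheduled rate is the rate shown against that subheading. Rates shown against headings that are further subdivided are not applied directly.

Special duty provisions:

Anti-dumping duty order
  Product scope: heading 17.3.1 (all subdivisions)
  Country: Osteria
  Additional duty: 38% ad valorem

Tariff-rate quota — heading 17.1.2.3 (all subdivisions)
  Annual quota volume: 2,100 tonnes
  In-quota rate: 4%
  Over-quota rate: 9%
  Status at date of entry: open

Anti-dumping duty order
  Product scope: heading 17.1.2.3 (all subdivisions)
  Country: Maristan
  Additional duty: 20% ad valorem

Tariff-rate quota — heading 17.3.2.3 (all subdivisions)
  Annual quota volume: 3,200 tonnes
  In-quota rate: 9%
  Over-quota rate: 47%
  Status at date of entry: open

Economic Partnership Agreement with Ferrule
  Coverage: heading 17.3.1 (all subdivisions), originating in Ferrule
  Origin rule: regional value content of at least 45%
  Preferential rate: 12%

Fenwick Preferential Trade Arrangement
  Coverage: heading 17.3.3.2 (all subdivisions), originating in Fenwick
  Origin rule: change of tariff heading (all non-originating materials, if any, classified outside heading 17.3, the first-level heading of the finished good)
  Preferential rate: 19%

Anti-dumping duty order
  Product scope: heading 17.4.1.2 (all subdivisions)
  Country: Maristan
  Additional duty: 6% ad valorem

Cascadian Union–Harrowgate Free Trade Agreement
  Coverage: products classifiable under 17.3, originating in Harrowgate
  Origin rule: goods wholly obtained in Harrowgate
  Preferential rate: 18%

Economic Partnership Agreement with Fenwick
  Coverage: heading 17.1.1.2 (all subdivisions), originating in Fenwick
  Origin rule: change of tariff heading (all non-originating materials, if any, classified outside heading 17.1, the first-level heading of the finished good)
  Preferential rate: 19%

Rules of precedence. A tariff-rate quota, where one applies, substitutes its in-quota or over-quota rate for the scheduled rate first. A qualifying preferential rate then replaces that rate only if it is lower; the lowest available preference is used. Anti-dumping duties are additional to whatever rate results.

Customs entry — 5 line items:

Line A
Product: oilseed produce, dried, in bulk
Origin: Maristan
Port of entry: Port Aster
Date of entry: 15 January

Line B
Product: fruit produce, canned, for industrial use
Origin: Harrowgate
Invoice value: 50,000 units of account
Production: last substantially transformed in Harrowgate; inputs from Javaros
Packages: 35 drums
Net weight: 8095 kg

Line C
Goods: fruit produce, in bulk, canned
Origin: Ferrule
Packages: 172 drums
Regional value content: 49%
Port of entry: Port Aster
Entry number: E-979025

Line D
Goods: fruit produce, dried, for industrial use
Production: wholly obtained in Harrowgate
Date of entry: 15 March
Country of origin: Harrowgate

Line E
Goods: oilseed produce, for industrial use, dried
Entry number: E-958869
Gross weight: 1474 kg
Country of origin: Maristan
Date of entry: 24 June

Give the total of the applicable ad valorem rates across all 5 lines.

82%

Line A: oilseed → 17.2; dried → 17.2.2; in bulk → 17.2.2.2. Scheduled 10%. No special measure applies. → 10%.
Line B: fruit → 17.3; canned → 17.3.1; for industrial use → 17.3.1.2. Scheduled 22%. Harrowgate agreement on 17.3: not wholly obtained. → 22%.
Line C: fruit → 17.3; canned → 17.3.1; in bulk → 17.3.1.3. Scheduled 21%. Ferrule agreement on 17.3.1: RVC ≥ 45% → 12% available; preferential 12%. → 12%.
Line D: fruit → 17.3; dried → 17.3.2; for industrial use → 17.3.2.3. Scheduled 27%. quota on 17.3.2.3 open → in-quota 9%; Harrowgate agreement on 17.3: wholly obtained → 18% available; preference 18% not lower than 9% → no reduction. → 9%.
Line E: oilseed → 17.2; dried → 17.2.2; for industrial use → 17.2.2.1. Scheduled 29%. No special measure applies. → 29%.
Sum: 10% + 22% + 12% + 9% + 29% = 82%.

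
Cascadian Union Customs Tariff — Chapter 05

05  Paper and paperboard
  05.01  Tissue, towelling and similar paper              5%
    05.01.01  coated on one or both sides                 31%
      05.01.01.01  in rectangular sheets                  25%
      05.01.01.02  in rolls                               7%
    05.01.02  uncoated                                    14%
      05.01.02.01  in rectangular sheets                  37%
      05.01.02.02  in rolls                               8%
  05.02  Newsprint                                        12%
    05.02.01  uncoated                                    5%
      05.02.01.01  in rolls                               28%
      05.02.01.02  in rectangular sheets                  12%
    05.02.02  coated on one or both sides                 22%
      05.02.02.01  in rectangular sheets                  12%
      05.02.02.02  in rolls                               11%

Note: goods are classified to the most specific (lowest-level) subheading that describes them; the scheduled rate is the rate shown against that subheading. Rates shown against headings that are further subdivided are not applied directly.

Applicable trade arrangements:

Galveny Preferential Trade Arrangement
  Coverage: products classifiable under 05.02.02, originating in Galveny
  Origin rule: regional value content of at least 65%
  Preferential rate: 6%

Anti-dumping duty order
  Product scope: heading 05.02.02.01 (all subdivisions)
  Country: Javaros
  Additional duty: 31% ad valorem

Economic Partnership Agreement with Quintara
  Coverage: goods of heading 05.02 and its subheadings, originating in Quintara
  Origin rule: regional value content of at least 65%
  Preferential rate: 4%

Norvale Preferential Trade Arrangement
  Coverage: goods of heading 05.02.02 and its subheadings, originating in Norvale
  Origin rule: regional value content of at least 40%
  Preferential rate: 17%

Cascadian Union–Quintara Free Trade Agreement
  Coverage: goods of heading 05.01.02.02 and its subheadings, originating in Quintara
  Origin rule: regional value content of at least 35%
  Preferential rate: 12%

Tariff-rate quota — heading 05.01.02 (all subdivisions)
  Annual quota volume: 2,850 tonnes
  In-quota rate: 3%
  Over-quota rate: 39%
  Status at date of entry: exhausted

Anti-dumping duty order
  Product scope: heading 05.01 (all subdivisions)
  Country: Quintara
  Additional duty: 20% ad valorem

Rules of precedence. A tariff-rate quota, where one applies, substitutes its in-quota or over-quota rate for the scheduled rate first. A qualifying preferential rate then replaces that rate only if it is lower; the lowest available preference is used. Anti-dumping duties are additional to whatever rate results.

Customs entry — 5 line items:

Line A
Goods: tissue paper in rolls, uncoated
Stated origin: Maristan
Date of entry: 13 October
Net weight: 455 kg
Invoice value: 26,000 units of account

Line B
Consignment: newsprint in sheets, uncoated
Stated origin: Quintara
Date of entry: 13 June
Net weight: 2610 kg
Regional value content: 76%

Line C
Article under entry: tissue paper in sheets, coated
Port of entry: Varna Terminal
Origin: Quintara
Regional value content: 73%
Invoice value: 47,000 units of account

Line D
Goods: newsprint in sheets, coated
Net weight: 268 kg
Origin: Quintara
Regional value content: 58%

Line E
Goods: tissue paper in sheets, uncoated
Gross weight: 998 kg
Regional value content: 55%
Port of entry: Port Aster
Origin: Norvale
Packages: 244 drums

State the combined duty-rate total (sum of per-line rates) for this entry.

Line A: tissue paper → 05.01; uncoated → 05.01.02; in rolls → 05.01.02.02. Scheduled 8%. quota on 05.01.02 exhausted → over-quota 39%. → 39%.
Line B: newsprint → 05.02; uncoated → 05.02.01; in sheets → 05.02.01.02. Scheduled 12%. Quintara agreement on 05.02: RVC ≥ 65% → 4% available; Quintara agreement on 05.01.02.02: 05.02.01.02 not covered; preferential 4%. → 4%.
Line C: tissue paper → 05.01; coated → 05.01.01; in sheets → 05.01.01.01. Scheduled 25%. Quintara agreement on 05.02: 05.01.01.01 not covered; Quintara agreement on 05.01.02.02: 05.01.01.01 not covered; anti-dumping (Quintara, 05.01): +20%; total 25% + 20% = 45%. → 45%.
Line D: newsprint → 05.02; coated → 05.02.02; in sheets → 05.02.02.01. Scheduled 12%. Quintara agreement on 05.02: RVC < 65%; Quintara agreement on 05.01.02.02: 05.02.02.01 not covered. → 12%.
Line E: tissue paper → 05.01; uncoated → 05.01.02; in sheets → 05.01.02.01. Scheduled 37%. quota on 05.01.02 exhausted → over-quota 39%; Norvale agreement on 05.02.02: 05.01.02.01 not covered. → 39%.
Sum: 39% + 4% + 45% + 12% + 39% = 139%.

139%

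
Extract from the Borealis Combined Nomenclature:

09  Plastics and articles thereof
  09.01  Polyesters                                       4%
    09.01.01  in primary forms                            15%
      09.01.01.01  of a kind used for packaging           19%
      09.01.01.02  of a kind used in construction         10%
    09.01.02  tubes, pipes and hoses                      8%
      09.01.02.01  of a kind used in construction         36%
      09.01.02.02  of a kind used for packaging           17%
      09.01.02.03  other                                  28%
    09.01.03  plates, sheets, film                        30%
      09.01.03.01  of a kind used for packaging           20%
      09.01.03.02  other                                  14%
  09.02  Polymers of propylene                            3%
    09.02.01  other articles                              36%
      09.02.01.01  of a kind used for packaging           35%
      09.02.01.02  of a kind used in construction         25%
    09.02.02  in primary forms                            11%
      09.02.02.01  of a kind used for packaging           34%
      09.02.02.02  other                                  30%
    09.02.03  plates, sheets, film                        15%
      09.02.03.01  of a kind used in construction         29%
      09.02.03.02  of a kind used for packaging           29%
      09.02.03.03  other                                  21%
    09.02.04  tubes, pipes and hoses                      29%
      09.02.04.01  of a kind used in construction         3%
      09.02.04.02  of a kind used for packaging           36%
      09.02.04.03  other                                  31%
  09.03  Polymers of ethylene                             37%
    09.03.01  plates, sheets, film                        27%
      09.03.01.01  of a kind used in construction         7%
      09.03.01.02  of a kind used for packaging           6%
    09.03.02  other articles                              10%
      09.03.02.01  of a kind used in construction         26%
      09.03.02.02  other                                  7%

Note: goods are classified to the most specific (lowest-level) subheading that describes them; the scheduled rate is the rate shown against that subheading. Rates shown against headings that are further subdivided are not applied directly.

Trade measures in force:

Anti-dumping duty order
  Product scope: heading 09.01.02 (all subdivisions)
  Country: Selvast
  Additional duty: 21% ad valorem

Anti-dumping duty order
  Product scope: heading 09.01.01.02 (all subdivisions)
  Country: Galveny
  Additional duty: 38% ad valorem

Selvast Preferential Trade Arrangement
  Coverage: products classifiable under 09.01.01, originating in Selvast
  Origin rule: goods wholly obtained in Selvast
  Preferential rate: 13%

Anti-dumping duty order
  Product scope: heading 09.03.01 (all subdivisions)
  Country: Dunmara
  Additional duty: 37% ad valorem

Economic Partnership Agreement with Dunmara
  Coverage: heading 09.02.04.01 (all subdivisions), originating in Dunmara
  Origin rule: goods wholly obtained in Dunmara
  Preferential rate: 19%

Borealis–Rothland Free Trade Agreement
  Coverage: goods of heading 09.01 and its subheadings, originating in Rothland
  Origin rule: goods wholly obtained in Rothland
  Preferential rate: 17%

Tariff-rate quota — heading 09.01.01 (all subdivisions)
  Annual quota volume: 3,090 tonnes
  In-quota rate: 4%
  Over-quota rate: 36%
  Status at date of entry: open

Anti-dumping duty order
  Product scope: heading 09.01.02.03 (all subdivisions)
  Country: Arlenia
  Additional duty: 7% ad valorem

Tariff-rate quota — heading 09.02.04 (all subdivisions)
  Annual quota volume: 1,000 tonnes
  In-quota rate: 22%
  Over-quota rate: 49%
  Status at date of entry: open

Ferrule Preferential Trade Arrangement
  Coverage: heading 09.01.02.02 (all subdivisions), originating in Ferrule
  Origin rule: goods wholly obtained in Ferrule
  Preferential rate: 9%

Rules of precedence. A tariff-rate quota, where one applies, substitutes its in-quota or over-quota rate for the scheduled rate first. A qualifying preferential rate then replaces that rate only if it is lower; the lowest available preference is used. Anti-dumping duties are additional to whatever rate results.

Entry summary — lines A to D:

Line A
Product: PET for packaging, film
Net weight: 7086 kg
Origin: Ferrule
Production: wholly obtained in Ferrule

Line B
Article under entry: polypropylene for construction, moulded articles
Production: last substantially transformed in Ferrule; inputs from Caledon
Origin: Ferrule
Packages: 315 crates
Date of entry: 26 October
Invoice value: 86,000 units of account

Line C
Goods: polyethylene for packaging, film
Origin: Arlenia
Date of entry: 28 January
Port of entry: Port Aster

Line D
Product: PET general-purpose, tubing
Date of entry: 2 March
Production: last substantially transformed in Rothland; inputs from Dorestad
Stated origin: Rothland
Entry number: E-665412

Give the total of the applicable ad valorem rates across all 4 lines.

Line A: PET → 09.01; film → 09.01.03; for packaging → 09.01.03.01. Scheduled 20%. Ferrule agreement on 09.01.02.02: 09.01.03.01 not covered. → 20%.
Line B: polypropylene → 09.02; moulded articles → 09.02.01; for construction → 09.02.01.02. Scheduled 25%. Ferrule agreement on 09.01.02.02: 09.02.01.02 not covered. → 25%.
Line C: polyethylene → 09.03; film → 09.03.01; for packaging → 09.03.01.02. Scheduled 6%. No special measure applies. → 6%.
Line D: PET → 09.01; tubing → 09.01.02; general-purpose → 09.01.02.03. Scheduled 28%. Rothland agreement on 09.01: not wholly obtained. → 28%.
Sum: 20% + 25% + 6% + 28% = 79%.

79%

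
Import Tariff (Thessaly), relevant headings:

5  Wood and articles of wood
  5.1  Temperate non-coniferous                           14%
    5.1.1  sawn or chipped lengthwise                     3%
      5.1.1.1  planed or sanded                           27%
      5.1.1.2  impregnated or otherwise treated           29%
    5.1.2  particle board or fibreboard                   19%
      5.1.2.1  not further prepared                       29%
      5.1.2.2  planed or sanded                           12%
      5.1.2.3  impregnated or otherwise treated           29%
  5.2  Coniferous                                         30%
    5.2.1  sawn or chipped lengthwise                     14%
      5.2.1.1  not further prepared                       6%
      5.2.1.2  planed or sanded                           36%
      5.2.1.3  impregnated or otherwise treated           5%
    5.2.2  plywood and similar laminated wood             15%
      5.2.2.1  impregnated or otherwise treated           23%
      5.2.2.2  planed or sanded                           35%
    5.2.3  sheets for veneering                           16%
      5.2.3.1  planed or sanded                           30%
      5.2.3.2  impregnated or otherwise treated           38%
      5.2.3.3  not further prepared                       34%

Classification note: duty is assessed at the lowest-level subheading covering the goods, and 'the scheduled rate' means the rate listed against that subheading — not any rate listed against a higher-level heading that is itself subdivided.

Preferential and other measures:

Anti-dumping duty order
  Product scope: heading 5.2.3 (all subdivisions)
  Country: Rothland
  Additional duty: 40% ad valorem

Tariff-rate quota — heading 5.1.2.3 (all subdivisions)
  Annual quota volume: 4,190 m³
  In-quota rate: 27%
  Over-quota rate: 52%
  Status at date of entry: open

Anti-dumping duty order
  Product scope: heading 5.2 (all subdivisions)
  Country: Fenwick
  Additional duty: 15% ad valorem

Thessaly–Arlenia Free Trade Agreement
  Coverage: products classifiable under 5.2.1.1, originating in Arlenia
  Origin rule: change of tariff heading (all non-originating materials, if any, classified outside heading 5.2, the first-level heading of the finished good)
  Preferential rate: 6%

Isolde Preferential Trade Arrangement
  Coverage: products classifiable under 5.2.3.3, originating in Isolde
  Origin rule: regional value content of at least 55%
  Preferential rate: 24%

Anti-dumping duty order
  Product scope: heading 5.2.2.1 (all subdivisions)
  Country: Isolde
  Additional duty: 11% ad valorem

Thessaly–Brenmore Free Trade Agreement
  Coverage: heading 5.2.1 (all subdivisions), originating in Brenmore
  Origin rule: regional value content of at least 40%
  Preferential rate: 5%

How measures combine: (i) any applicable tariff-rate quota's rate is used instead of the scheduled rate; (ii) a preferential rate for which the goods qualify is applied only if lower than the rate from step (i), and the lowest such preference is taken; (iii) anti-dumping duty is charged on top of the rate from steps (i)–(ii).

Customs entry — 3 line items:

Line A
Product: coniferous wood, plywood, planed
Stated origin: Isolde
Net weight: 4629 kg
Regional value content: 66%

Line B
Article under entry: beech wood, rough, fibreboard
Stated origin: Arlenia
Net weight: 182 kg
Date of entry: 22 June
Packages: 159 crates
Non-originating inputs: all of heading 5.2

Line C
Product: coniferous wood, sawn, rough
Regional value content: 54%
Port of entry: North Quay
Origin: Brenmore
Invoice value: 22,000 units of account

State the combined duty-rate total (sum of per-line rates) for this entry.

69%

Line A: coniferous → 5.2; plywood → 5.2.2; planed → 5.2.2.2. Scheduled 35%. Isolde agreement on 5.2.3.3: 5.2.2.2 not covered. → 35%.
Line B: beech → 5.1; fibreboard → 5.1.2; rough → 5.1.2.1. Scheduled 29%. Arlenia agreement on 5.2.1.1: 5.1.2.1 not covered. → 29%.
Line C: coniferous → 5.2; sawn → 5.2.1; rough → 5.2.1.1. Scheduled 6%. Brenmore agreement on 5.2.1: RVC ≥ 40% → 5% available; preferential 5%. → 5%.
Sum: 35% + 29% + 5% = 69%.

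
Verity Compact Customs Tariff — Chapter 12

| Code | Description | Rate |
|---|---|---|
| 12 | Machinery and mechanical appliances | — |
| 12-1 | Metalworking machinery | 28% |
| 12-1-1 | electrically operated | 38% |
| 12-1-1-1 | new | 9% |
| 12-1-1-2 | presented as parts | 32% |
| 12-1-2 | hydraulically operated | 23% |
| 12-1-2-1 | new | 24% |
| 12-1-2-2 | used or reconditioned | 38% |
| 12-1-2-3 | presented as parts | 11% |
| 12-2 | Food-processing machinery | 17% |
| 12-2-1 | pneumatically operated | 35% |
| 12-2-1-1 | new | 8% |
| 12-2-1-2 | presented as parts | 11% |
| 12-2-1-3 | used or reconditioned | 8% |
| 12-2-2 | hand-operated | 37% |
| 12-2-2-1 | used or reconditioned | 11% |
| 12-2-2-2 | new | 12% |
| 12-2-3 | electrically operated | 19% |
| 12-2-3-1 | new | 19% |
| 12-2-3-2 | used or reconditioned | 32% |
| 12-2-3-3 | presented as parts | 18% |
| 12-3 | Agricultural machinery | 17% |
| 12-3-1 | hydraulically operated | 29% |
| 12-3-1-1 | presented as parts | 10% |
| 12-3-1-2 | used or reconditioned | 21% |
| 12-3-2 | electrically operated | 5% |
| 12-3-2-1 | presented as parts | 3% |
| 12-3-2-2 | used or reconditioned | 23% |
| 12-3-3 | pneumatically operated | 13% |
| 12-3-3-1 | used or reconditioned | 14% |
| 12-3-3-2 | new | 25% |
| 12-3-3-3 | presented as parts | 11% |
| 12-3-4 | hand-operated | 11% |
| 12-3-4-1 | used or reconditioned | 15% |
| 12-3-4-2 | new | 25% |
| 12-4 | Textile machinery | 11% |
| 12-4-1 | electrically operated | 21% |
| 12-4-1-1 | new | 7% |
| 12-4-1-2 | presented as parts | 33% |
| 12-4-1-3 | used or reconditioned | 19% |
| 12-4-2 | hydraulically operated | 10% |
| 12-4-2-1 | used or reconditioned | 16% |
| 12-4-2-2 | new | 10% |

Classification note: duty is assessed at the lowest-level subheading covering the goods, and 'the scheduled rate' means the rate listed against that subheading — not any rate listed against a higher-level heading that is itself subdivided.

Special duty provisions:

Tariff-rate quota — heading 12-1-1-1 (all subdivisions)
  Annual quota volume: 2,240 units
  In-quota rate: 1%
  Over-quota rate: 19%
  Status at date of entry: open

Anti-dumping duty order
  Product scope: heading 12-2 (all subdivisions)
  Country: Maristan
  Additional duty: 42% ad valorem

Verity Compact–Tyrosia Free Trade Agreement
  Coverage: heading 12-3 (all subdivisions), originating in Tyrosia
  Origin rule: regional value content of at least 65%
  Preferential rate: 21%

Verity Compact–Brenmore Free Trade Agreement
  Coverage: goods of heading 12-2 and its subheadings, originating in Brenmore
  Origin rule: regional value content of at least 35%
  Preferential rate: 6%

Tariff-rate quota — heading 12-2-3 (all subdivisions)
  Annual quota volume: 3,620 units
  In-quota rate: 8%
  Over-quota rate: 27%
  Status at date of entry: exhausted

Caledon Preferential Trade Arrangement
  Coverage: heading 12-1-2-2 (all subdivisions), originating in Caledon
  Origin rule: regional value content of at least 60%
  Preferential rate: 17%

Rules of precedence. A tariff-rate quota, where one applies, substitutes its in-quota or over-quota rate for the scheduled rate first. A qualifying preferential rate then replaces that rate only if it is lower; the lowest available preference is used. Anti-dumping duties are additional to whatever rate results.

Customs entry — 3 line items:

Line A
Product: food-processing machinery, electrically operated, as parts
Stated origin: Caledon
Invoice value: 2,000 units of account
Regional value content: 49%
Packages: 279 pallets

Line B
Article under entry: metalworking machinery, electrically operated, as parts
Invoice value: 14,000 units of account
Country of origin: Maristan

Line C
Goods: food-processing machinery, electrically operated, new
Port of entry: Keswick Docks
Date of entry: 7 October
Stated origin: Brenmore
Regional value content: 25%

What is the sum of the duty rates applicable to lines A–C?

Line A: food-processing → 12-2; electrically operated → 12-2-3; as parts → 12-2-3-3. Scheduled 18%. quota on 12-2-3 exhausted → over-quota 27%; Caledon agreement on 12-1-2-2: 12-2-3-3 not covered. → 27%.
Line B: metalworking → 12-1; electrically operated → 12-1-1; as parts → 12-1-1-2. Scheduled 32%. No special measure applies. → 32%.
Line C: food-processing → 12-2; electrically operated → 12-2-3; new → 12-2-3-1. Scheduled 19%. quota on 12-2-3 exhausted → over-quota 27%; Brenmore agreement on 12-2: RVC < 35%. → 27%.
Sum: 27% + 32% + 27% = 86%.

86%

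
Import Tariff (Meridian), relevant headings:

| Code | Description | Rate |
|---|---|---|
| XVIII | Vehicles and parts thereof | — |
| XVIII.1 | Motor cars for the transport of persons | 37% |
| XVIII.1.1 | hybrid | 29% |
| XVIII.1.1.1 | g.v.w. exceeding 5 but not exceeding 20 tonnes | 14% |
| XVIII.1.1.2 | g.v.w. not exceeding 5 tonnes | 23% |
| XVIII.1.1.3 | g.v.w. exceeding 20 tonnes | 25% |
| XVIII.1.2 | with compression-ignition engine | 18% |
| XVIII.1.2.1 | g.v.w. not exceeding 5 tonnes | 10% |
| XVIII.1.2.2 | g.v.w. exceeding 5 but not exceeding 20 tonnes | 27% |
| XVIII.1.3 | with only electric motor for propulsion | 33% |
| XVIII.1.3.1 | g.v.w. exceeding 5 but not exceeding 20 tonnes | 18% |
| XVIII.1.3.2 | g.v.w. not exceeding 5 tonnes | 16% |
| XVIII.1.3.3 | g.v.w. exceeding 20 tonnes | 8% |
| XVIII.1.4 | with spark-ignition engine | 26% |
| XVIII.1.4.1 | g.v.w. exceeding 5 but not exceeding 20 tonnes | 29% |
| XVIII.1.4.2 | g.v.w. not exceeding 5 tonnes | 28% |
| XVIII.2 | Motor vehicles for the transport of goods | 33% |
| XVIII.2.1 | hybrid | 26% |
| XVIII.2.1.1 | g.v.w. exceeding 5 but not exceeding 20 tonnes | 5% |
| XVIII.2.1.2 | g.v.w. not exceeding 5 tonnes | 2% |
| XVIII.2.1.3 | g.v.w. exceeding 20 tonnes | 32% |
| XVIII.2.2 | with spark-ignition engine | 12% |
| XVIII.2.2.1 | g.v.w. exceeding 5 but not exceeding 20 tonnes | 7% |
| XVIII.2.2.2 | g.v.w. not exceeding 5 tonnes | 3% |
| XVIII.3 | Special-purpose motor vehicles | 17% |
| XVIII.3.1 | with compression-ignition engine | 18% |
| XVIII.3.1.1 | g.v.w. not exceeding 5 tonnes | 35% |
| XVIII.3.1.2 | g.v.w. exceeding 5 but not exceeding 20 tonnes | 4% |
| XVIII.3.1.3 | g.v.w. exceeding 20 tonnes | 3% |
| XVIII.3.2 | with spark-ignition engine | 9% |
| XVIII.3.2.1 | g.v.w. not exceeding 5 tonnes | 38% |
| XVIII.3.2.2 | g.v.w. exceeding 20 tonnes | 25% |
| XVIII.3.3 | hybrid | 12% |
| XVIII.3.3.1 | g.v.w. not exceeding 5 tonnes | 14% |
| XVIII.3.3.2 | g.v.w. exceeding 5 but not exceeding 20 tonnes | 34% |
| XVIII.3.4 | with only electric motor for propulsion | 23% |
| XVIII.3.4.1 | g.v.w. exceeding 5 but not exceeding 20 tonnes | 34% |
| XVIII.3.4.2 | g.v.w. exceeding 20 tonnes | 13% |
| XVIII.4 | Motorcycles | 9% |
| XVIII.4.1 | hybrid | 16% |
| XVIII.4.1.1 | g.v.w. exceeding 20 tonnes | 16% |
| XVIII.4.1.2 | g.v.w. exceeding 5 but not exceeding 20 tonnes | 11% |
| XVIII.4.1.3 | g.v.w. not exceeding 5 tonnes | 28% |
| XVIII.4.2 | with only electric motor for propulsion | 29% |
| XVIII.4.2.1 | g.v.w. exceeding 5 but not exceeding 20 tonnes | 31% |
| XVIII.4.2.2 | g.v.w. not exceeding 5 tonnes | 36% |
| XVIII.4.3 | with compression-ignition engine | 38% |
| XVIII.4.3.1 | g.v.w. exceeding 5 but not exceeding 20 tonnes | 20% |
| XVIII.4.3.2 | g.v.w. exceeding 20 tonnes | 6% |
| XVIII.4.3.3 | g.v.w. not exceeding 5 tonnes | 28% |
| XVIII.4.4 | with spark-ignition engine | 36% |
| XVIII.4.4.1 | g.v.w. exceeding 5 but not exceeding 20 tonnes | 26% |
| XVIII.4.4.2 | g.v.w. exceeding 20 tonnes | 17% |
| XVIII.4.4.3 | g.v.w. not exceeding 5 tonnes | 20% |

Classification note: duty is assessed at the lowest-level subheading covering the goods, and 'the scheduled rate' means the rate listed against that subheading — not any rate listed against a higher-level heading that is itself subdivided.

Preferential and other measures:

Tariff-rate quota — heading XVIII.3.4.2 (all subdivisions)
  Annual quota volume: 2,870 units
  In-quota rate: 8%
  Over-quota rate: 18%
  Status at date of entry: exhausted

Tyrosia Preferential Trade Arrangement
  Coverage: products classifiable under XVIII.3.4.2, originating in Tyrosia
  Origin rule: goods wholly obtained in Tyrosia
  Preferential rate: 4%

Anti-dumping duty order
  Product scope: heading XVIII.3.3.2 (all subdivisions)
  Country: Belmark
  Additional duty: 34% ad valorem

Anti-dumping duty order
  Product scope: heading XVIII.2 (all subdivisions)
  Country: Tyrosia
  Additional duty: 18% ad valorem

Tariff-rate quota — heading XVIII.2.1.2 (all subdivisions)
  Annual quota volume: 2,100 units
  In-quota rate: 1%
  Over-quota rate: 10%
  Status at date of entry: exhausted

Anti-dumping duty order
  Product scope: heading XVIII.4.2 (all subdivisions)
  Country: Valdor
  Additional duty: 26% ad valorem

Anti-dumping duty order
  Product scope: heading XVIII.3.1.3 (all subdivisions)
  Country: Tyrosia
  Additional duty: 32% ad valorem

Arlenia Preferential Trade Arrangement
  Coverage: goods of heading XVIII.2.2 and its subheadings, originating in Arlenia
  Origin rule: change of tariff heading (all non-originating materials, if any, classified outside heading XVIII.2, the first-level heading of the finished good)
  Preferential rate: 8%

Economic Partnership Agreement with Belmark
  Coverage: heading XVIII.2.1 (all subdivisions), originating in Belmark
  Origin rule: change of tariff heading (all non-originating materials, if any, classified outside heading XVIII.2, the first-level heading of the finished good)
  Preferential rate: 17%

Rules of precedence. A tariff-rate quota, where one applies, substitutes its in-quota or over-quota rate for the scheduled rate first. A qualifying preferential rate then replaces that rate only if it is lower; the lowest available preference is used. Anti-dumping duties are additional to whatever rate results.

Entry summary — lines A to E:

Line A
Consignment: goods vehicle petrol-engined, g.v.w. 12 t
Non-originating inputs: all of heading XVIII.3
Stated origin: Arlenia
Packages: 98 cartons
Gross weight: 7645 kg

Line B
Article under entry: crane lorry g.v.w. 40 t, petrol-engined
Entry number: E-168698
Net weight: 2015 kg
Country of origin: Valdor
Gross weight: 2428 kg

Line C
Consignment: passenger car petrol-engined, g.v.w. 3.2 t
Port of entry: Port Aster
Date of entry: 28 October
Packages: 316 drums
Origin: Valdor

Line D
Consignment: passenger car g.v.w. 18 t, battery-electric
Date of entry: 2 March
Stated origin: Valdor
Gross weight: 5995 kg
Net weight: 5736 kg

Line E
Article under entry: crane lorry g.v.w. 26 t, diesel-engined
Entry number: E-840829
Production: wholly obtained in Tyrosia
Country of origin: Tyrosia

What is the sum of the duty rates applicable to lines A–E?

Line A: goods vehicle → XVIII.2; petrol-engined → XVIII.2.2; g.v.w. 12 t → XVIII.2.2.1. Scheduled 7%. Arlenia agreement on XVIII.2.2: CTH met → 8% available; preference 8% not lower than 7% → no reduction. → 7%.
Line B: crane lorry → XVIII.3; petrol-engined → XVIII.3.2; g.v.w. 40 t → XVIII.3.2.2. Scheduled 25%. No special measure applies. → 25%.
Line C: passenger car → XVIII.1; petrol-engined → XVIII.1.4; g.v.w. 3.2 t → XVIII.1.4.2. Scheduled 28%. No special measure applies. → 28%.
Line D: passenger car → XVIII.1; battery-electric → XVIII.1.3; g.v.w. 18 t → XVIII.1.3.1. Scheduled 18%. No special measure applies. → 18%.
Line E: crane lorry → XVIII.3; diesel-engined → XVIII.3.1; g.v.w. 26 t → XVIII.3.1.3. Scheduled 3%. Tyrosia agreement on XVIII.3.4.2: XVIII.3.1.3 not covered; anti-dumping (Tyrosia, XVIII.3.1.3): +32%; total 3% + 32% = 35%. → 35%.
Sum: 7% + 25% + 28% + 18% + 35% = 113%.

113%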